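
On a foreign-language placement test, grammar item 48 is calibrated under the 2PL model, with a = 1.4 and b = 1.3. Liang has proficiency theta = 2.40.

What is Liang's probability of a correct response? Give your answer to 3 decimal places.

0.823

P(theta) = 1 / (1 + exp(−a(theta − b)))
Exponent: 1.4 × (2.40 − 1.3) = 1.5400
1/(1 + e^{-1.5400}) = 0.8235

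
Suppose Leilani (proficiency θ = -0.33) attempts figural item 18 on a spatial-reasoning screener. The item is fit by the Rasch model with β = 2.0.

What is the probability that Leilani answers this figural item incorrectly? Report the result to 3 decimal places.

P(θ) = 1 / (1 + exp(−(θ − β)))
Exponent: (-0.33 − 2.0) = -2.3300
1/(1 + e^{2.3300}) = 0.0887
P = 0.0887
P(incorrect) = 1 − 0.0887 = 0.9113

0.911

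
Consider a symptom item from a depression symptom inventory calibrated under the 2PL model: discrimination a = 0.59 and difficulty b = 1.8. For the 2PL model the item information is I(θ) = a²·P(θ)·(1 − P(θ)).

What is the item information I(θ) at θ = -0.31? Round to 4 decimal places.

P = 1/(1+e^{1.2449}) = 0.2236
P(1−P) = 0.2236 × 0.7764 = 0.1736
I = a² × P(1−P) = 0.59² × 0.1736 = 0.06043

0.0604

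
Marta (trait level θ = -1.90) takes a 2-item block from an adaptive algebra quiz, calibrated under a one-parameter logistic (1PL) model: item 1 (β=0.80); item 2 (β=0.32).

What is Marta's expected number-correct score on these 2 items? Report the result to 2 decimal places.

0.16

P(θ) = 1 / (1 + exp(−(θ − β)))
P_1 = 1/(1+e^{2.7000}) = 0.0630
P_2 = 1/(1+e^{2.2200}) = 0.0980
E[score] = 0.0630 + 0.0980 = 0.1609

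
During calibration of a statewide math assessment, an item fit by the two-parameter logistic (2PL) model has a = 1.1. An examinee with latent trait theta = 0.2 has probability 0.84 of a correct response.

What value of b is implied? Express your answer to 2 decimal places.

P(theta) = 1 / (1 + exp(−a(theta − b)))
logit(0.84) = ln(0.84/0.16) = 1.6582
b = theta − logit/(a) = 0.2 − 1.6582/1.1000 = -1.3075

-1.31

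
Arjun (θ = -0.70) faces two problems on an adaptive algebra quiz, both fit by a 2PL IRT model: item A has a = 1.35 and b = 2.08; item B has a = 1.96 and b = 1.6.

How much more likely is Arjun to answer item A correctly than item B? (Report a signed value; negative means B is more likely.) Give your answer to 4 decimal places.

P(θ) = 1 / (1 + exp(−a(θ − b)))
P_A = 0.0229
P_B = 0.0109
P_A − P_B = 0.0120

0.0120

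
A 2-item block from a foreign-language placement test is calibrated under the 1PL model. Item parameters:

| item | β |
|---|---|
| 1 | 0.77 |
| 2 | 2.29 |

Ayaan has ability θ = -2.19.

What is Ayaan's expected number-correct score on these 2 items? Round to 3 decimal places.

0.060

P(θ) = 1 / (1 + exp(−(θ − β)))
P_1 = 1/(1+e^{2.9600}) = 0.0493
P_2 = 1/(1+e^{4.4800}) = 0.0112
E[score] = 0.0493 + 0.0112 = 0.0605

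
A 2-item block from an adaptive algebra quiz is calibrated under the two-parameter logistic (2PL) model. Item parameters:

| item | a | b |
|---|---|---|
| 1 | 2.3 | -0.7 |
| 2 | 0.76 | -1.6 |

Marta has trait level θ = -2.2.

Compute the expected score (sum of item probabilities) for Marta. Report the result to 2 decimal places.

P(θ) = 1 / (1 + exp(−a(θ − b)))
P_1 = 1/(1+e^{3.4500}) = 0.0308
P_2 = 1/(1+e^{0.4560}) = 0.3879
E[score] = 0.0308 + 0.3879 = 0.4187

0.42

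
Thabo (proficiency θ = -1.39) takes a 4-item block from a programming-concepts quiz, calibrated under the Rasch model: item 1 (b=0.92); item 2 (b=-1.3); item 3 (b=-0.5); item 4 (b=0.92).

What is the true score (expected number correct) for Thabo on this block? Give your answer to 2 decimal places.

0.95

P(θ) = 1 / (1 + exp(−(θ − b)))
P_1 = 1/(1+e^{2.3100}) = 0.0903
P_2 = 1/(1+e^{0.0900}) = 0.4775
P_3 = 1/(1+e^{0.8900}) = 0.2911
P_4 = 1/(1+e^{2.3100}) = 0.0903
E[score] = 0.0903 + 0.4775 + 0.2911 + 0.0903 = 0.9492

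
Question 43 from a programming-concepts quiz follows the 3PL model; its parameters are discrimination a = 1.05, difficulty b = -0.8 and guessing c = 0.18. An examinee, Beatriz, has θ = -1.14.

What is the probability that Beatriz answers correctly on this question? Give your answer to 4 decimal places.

0.5176

P(θ) = c + (1 − c) · 1 / (1 + exp(−a(θ − b)))
Exponent: 1.05 × (-1.14 − (-0.8)) = -0.3570
1/(1 + e^{0.3570}) = 0.4117
P = 0.18 + 0.82 × 0.4117 = 0.5176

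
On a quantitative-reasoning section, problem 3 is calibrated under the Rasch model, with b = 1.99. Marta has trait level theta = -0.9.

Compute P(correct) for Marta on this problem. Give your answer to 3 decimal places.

P(theta) = 1 / (1 + exp(−(theta − b)))
Exponent: (-0.9 − 1.99) = -2.8900
1/(1 + e^{2.8900}) = 0.0527
P = 0.0527

0.053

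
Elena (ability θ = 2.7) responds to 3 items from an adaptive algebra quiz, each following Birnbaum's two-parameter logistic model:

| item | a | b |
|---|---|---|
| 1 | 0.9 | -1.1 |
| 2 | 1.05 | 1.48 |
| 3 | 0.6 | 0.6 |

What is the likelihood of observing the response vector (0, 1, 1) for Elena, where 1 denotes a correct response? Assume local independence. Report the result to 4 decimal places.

P(θ) = 1 / (1 + exp(−a(θ − b)))
P_1 = 1/(1+e^{-3.4200}) = 0.9683
P_2 = 1/(1+e^{-1.2810}) = 0.7826
P_3 = 1/(1+e^{-1.2600}) = 0.7790
L = (1−P_1) × P_2 × P_3 = 0.0317 × 0.7826 × 0.7790 = 0.01931

0.0193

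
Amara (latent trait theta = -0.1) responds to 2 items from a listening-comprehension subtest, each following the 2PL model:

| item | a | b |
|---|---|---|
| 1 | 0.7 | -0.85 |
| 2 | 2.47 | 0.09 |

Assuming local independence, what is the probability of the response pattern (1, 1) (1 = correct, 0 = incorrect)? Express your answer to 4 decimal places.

0.2418

P(theta) = 1 / (1 + exp(−a(theta − b)))
P_1 = 1/(1+e^{-0.5250}) = 0.6283
P_2 = 1/(1+e^{0.4693}) = 0.3848
L = P_1 × P_2 = 0.6283 × 0.3848 = 0.24176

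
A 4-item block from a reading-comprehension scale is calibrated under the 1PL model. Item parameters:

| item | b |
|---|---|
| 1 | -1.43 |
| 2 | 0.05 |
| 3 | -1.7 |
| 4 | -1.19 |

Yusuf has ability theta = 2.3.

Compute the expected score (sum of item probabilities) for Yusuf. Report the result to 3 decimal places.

3.834

P(theta) = 1 / (1 + exp(−(theta − b)))
P_1 = 1/(1+e^{-3.7300}) = 0.9766
P_2 = 1/(1+e^{-2.2500}) = 0.9047
P_3 = 1/(1+e^{-4.0000}) = 0.9820
P_4 = 1/(1+e^{-3.4900}) = 0.9704
E[score] = 0.9766 + 0.9047 + 0.9820 + 0.9704 = 3.8336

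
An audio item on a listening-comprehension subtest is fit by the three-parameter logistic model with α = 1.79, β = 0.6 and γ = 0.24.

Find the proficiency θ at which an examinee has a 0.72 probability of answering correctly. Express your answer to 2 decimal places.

0.90

P(θ) = γ + (1 − γ) · 1 / (1 + exp(−α(θ − β)))
Remove guessing floor: (0.72 − 0.24)/(1 − 0.24) = 0.6316
logit = ln(0.6316/0.3684) = 0.5390
θ = β + logit/(α) = 0.6 + 0.5390/1.7900 = 0.9011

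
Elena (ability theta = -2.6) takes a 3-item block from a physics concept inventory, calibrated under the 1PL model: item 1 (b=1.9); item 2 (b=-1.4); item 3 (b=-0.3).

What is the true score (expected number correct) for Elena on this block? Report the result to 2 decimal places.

P(theta) = 1 / (1 + exp(−(theta − b)))
P_1 = 1/(1+e^{4.5000}) = 0.0110
P_2 = 1/(1+e^{1.2000}) = 0.2315
P_3 = 1/(1+e^{2.3000}) = 0.0911
E[score] = 0.0110 + 0.2315 + 0.0911 = 0.3336

0.33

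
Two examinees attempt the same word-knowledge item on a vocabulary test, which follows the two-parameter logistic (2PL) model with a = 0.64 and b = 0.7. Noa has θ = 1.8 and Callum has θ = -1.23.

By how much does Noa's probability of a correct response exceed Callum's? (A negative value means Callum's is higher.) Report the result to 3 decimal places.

0.444

P(θ) = 1 / (1 + exp(−a(θ − b)))
P(Noa) = 0.6691  [exponent 0.7040]
P(Callum) = 0.2253  [exponent -1.2352]
Difference = 0.6691 − 0.2253 = 0.4438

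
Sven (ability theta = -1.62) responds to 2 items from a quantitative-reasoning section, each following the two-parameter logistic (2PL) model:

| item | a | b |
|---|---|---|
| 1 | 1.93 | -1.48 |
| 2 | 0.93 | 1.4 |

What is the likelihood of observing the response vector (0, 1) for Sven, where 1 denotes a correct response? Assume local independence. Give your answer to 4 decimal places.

P(theta) = 1 / (1 + exp(−a(theta − b)))
P_1 = 1/(1+e^{0.2702}) = 0.4329
P_2 = 1/(1+e^{2.8086}) = 0.0569
L = (1−P_1) × P_2 = 0.5671 × 0.0569 = 0.03225

0.0322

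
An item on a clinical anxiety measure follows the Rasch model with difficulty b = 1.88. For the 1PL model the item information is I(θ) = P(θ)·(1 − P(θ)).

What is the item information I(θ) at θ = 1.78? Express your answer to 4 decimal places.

0.2494

P = 1/(1+e^{0.1000}) = 0.4750
P(1−P) = 0.4750 × 0.5250 = 0.2494
I = P(1−P) = 0.24938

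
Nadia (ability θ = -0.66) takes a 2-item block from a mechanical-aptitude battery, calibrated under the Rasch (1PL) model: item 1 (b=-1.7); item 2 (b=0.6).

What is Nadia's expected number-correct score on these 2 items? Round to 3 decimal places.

P(θ) = 1 / (1 + exp(−(θ − b)))
P_1 = 1/(1+e^{-1.0400}) = 0.7389
P_2 = 1/(1+e^{1.2600}) = 0.2210
E[score] = 0.7389 + 0.2210 = 0.9598

0.960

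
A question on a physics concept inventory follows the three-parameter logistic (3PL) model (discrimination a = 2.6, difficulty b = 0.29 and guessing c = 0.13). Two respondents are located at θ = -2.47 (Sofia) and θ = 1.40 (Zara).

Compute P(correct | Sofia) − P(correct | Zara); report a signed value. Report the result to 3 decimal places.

P(θ) = c + (1 − c) · 1 / (1 + exp(−a(θ − b)))
P(Sofia) = 0.1307  [exponent -7.1760]
P(Zara) = 0.9540  [exponent 2.8860]
Difference = 0.1307 − 0.9540 = -0.8234

-0.823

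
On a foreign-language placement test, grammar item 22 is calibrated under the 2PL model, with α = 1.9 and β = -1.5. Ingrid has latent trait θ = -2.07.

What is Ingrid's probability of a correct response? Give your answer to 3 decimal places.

P(θ) = 1 / (1 + exp(−α(θ − β)))
Exponent: 1.9 × (-2.07 − (-1.5)) = -1.0830
1/(1 + e^{1.0830}) = 0.2529

0.253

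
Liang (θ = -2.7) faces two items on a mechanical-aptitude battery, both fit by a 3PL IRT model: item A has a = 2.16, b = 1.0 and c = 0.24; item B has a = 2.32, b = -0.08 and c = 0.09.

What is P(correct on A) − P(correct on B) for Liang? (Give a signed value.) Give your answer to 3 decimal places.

P(θ) = c + (1 − c) · 1 / (1 + exp(−a(θ − b)))
P_A = 0.2403
P_B = 0.0921
P_A − P_B = 0.1482

0.148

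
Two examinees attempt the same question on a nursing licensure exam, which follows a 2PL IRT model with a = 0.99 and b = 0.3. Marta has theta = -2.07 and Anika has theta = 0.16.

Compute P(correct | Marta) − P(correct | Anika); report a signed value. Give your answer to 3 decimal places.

P(theta) = 1 / (1 + exp(−a(theta − b)))
P(Marta) = 0.0874  [exponent -2.3463]
P(Anika) = 0.4654  [exponent -0.1386]
Difference = 0.0874 − 0.4654 = -0.3780

-0.378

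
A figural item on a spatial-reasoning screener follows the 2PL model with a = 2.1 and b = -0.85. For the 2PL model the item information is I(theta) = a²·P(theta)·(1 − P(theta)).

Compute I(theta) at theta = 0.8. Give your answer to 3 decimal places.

P = 1/(1+e^{-3.4650}) = 0.9697
P(1−P) = 0.9697 × 0.0303 = 0.0294
I = a² × P(1−P) = 2.1² × 0.0294 = 0.12968

0.130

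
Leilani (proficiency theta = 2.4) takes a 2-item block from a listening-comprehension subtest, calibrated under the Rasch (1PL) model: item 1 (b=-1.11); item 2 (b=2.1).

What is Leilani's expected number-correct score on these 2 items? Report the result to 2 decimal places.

P(theta) = 1 / (1 + exp(−(theta − b)))
P_1 = 1/(1+e^{-3.5100}) = 0.9710
P_2 = 1/(1+e^{-0.3000}) = 0.5744
E[score] = 0.9710 + 0.5744 = 1.5454

1.55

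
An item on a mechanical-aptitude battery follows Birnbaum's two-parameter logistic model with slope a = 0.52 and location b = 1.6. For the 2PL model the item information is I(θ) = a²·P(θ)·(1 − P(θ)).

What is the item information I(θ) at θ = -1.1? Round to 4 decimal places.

0.0428

P = 1/(1+e^{1.4040}) = 0.1972
P(1−P) = 0.1972 × 0.8028 = 0.1583
I = a² × P(1−P) = 0.52² × 0.1583 = 0.04280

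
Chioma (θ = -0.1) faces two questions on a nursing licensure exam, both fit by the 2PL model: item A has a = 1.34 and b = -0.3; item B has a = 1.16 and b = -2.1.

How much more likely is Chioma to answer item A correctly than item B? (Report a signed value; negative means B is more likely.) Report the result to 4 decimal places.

P(θ) = 1 / (1 + exp(−a(θ − b)))
P_A = 0.5666
P_B = 0.9105
P_A − P_B = -0.3439

-0.3439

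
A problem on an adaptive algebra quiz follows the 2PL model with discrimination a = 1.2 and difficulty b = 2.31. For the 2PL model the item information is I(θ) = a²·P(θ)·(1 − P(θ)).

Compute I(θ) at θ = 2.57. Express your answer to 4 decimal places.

P = 1/(1+e^{-0.3120}) = 0.5774
P(1−P) = 0.5774 × 0.4226 = 0.2440
I = a² × P(1−P) = 1.2² × 0.2440 = 0.35138

0.3514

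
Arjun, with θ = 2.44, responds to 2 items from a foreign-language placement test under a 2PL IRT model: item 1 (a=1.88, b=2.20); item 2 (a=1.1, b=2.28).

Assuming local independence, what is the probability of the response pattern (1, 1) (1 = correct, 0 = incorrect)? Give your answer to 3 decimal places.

P(θ) = 1 / (1 + exp(−a(θ − b)))
P_1 = 1/(1+e^{-0.4512}) = 0.6109
P_2 = 1/(1+e^{-0.1760}) = 0.5439
L = P_1 × P_2 = 0.6109 × 0.5439 = 0.33227

0.332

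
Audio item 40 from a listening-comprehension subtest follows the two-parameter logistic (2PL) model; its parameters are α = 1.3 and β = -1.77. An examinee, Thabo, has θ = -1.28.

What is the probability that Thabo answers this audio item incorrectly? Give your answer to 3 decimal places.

P(θ) = 1 / (1 + exp(−α(θ − β)))
Exponent: 1.3 × (-1.28 − (-1.77)) = 0.6370
1/(1 + e^{-0.6370}) = 0.6541
P(incorrect) = 1 − 0.6541 = 0.3459

0.346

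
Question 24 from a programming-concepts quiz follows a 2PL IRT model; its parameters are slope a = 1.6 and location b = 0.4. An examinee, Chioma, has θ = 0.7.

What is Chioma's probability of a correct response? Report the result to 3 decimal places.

0.618

P(θ) = 1 / (1 + exp(−a(θ − b)))
Exponent: 1.6 × (0.7 − 0.4) = 0.4800
1/(1 + e^{-0.4800}) = 0.6177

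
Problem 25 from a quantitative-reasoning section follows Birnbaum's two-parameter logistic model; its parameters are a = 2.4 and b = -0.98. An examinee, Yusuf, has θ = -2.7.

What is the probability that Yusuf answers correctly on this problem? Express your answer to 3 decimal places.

0.016

P(θ) = 1 / (1 + exp(−a(θ − b)))
Exponent: 2.4 × (-2.7 − (-0.98)) = -4.1280
1/(1 + e^{4.1280}) = 0.0159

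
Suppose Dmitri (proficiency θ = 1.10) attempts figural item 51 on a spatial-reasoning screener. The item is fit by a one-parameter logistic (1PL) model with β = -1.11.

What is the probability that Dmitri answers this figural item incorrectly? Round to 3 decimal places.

0.099

P(θ) = 1 / (1 + exp(−(θ − β)))
Exponent: (1.10 − (-1.11)) = 2.2100
1/(1 + e^{-2.2100}) = 0.9011
P = 0.9011
P(incorrect) = 1 − 0.9011 = 0.0989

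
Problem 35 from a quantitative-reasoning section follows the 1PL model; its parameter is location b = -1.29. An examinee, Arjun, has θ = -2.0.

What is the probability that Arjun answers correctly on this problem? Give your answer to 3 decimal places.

P(θ) = 1 / (1 + exp(−(θ − b)))
Exponent: (-2.0 − (-1.29)) = -0.7100
1/(1 + e^{0.7100}) = 0.3296
P = 0.3296

0.330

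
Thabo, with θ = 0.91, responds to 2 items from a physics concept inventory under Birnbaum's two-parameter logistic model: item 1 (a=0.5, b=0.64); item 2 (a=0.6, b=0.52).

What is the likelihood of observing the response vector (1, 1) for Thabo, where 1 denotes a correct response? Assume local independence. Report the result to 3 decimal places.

0.298

P(θ) = 1 / (1 + exp(−a(θ − b)))
P_1 = 1/(1+e^{-0.1350}) = 0.5337
P_2 = 1/(1+e^{-0.2340}) = 0.5582
L = P_1 × P_2 = 0.5337 × 0.5582 = 0.29793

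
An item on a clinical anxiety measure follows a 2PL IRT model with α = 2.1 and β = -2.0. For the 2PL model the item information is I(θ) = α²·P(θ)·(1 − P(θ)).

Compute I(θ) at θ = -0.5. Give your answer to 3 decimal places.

P = 1/(1+e^{-3.1500}) = 0.9589
P(1−P) = 0.9589 × 0.0411 = 0.0394
I = α² × P(1−P) = 2.1² × 0.0394 = 0.17377

0.174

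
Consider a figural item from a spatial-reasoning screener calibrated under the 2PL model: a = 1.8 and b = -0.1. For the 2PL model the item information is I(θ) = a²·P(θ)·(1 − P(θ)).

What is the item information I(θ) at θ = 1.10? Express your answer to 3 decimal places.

0.300

P = 1/(1+e^{-2.1600}) = 0.8966
P(1−P) = 0.8966 × 0.1034 = 0.0927
I = a² × P(1−P) = 1.8² × 0.0927 = 0.30038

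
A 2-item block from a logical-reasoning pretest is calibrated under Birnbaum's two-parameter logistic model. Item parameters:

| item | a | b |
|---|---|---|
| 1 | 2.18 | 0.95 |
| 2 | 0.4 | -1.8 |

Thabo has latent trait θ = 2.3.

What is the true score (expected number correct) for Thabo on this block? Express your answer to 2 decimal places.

P(θ) = 1 / (1 + exp(−a(θ − b)))
P_1 = 1/(1+e^{-2.9430}) = 0.9499
P_2 = 1/(1+e^{-1.6400}) = 0.8375
E[score] = 0.9499 + 0.8375 = 1.7875

1.79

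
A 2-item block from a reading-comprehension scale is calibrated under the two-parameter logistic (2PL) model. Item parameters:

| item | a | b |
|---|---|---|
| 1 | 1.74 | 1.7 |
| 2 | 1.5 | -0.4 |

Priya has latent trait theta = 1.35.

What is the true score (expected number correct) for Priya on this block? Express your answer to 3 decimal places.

P(theta) = 1 / (1 + exp(−a(theta − b)))
P_1 = 1/(1+e^{0.6090}) = 0.3523
P_2 = 1/(1+e^{-2.6250}) = 0.9325
E[score] = 0.3523 + 0.9325 = 1.2847

1.285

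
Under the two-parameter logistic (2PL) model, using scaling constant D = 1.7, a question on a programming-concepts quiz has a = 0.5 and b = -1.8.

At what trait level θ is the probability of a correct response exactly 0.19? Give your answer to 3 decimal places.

-3.506

P(θ) = 1 / (1 + exp(−D·a(θ − b)))
logit = ln(0.1900/0.8100) = -1.4500
θ = b + logit/(1.7·a) = -1.8 + (-1.4500)/0.8500 = -3.5059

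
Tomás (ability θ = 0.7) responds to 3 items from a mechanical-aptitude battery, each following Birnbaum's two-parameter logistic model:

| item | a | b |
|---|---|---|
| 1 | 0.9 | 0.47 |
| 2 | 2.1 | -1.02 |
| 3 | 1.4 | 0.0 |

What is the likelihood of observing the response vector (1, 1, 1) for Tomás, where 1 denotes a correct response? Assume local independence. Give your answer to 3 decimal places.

P(θ) = 1 / (1 + exp(−a(θ − b)))
P_1 = 1/(1+e^{-0.2070}) = 0.5516
P_2 = 1/(1+e^{-3.6120}) = 0.9737
P_3 = 1/(1+e^{-0.9800}) = 0.7271
L = P_1 × P_2 × P_3 = 0.5516 × 0.9737 × 0.7271 = 0.39051

0.391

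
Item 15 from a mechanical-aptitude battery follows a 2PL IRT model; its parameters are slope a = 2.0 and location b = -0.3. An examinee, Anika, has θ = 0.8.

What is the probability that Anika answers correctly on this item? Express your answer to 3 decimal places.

P(θ) = 1 / (1 + exp(−a(θ − b)))
Exponent: 2.0 × (0.8 − (-0.3)) = 2.2000
1/(1 + e^{-2.2000}) = 0.9002

0.900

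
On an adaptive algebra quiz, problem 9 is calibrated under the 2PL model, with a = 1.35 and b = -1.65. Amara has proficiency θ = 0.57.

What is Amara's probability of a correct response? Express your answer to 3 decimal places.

P(θ) = 1 / (1 + exp(−a(θ − b)))
Exponent: 1.35 × (0.57 − (-1.65)) = 2.9970
1/(1 + e^{-2.9970}) = 0.9524

0.952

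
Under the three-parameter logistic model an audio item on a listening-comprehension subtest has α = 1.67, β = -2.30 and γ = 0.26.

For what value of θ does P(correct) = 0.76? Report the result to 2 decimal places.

P(θ) = γ + (1 − γ) · 1 / (1 + exp(−α(θ − β)))
Remove guessing floor: (0.76 − 0.26)/(1 − 0.26) = 0.6757
logit = ln(0.6757/0.3243) = 0.7340
θ = β + logit/(α) = -2.30 + 0.7340/1.6700 = -1.8605

-1.86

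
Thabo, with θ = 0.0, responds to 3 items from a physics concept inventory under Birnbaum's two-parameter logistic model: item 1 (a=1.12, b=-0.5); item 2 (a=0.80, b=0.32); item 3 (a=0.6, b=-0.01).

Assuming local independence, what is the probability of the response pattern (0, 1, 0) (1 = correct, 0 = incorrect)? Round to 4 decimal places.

P(θ) = 1 / (1 + exp(−a(θ − b)))
P_1 = 1/(1+e^{-0.5600}) = 0.6365
P_2 = 1/(1+e^{0.2560}) = 0.4363
P_3 = 1/(1+e^{-0.0060}) = 0.5015
L = (1−P_1) × P_2 × (1−P_3) = 0.3635 × 0.4363 × 0.4985 = 0.07908

0.0791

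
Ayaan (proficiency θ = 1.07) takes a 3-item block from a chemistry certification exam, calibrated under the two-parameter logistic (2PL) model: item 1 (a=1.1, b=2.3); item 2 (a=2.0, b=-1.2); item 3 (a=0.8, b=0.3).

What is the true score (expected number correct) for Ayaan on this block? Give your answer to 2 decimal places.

P(θ) = 1 / (1 + exp(−a(θ − b)))
P_1 = 1/(1+e^{1.3530}) = 0.2054
P_2 = 1/(1+e^{-4.5400}) = 0.9894
P_3 = 1/(1+e^{-0.6160}) = 0.6493
E[score] = 0.2054 + 0.9894 + 0.6493 = 1.8441

1.84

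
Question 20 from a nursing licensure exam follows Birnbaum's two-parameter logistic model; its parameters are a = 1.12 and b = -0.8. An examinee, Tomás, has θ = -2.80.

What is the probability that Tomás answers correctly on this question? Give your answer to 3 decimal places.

0.096

P(θ) = 1 / (1 + exp(−a(θ − b)))
Exponent: 1.12 × (-2.80 − (-0.8)) = -2.2400
1/(1 + e^{2.2400}) = 0.0962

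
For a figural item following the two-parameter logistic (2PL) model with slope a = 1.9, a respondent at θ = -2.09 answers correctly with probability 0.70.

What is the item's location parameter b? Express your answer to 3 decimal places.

P(θ) = 1 / (1 + exp(−a(θ − b)))
logit(0.70) = ln(0.70/0.30) = 0.8473
b = θ − logit/(a) = -2.09 − 0.8473/1.9000 = -2.5359

-2.536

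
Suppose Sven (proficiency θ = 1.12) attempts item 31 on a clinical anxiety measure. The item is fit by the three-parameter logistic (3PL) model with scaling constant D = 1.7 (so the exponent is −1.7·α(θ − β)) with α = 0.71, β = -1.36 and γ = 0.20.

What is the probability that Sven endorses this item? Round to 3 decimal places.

P(θ) = γ + (1 − γ) · 1 / (1 + exp(−D·α(θ − β)))
Exponent: 1.7 × 0.71 × (1.12 − (-1.36)) = 2.9934
1/(1 + e^{-2.9934}) = 0.9523
P = 0.20 + 0.80 × 0.9523 = 0.9618

0.962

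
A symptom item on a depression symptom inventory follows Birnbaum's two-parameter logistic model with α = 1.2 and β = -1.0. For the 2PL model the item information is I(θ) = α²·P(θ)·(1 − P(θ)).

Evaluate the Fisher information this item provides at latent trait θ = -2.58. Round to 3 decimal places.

0.163

P = 1/(1+e^{1.8960}) = 0.1306
P(1−P) = 0.1306 × 0.8694 = 0.1135
I = α² × P(1−P) = 1.2² × 0.1135 = 0.16346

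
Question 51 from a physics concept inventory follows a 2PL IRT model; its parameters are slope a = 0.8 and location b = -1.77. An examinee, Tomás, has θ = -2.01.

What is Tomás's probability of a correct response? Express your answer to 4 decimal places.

P(θ) = 1 / (1 + exp(−a(θ − b)))
Exponent: 0.8 × (-2.01 − (-1.77)) = -0.1920
1/(1 + e^{0.1920}) = 0.4521

0.4521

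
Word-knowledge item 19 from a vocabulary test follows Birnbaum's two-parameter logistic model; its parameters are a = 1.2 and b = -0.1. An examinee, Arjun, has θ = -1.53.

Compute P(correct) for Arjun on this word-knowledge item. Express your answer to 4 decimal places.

0.1524

P(θ) = 1 / (1 + exp(−a(θ − b)))
Exponent: 1.2 × (-1.53 − (-0.1)) = -1.7160
1/(1 + e^{1.7160}) = 0.1524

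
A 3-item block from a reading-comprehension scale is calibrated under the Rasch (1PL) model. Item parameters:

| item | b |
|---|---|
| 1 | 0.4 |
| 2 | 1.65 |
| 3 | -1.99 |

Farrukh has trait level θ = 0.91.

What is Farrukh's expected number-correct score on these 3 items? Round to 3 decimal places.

P(θ) = 1 / (1 + exp(−(θ − b)))
P_1 = 1/(1+e^{-0.5100}) = 0.6248
P_2 = 1/(1+e^{0.7400}) = 0.3230
P_3 = 1/(1+e^{-2.9000}) = 0.9478
E[score] = 0.6248 + 0.3230 + 0.9478 = 1.8957

1.896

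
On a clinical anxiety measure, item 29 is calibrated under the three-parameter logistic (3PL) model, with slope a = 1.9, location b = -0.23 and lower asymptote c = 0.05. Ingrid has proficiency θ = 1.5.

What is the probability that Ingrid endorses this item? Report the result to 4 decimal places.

P(θ) = c + (1 − c) · 1 / (1 + exp(−a(θ − b)))
Exponent: 1.9 × (1.5 − (-0.23)) = 3.2870
1/(1 + e^{-3.2870}) = 0.9640
P = 0.05 + 0.95 × 0.9640 = 0.9658

0.9658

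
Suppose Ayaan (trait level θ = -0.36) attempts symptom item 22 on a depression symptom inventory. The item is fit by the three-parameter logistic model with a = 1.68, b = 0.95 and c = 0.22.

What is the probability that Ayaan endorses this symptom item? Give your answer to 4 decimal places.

0.2977

P(θ) = c + (1 − c) · 1 / (1 + exp(−a(θ − b)))
Exponent: 1.68 × (-0.36 − 0.95) = -2.2008
1/(1 + e^{2.2008}) = 0.0997
P = 0.22 + 0.78 × 0.0997 = 0.2977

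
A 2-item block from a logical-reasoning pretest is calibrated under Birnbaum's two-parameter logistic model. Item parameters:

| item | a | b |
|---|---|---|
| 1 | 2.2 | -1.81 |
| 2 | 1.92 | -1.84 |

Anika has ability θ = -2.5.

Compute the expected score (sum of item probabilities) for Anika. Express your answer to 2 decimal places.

P(θ) = 1 / (1 + exp(−a(θ − b)))
P_1 = 1/(1+e^{1.5180}) = 0.1798
P_2 = 1/(1+e^{1.2672}) = 0.2197
E[score] = 0.1798 + 0.2197 = 0.3995

0.40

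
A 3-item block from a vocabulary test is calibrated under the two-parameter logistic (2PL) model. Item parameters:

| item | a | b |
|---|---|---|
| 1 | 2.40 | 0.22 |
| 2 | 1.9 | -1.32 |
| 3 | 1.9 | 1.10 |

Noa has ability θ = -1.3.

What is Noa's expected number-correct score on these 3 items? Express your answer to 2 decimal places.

0.55

P(θ) = 1 / (1 + exp(−a(θ − b)))
P_1 = 1/(1+e^{3.6480}) = 0.0254
P_2 = 1/(1+e^{-0.0380}) = 0.5095
P_3 = 1/(1+e^{4.5600}) = 0.0104
E[score] = 0.0254 + 0.5095 + 0.0104 = 0.5452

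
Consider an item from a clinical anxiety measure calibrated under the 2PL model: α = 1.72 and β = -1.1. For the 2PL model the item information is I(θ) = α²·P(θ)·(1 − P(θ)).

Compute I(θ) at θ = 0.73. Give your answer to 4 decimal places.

P = 1/(1+e^{-3.1476}) = 0.9588
P(1−P) = 0.9588 × 0.0412 = 0.0395
I = α² × P(1−P) = 1.72² × 0.0395 = 0.11683

0.1168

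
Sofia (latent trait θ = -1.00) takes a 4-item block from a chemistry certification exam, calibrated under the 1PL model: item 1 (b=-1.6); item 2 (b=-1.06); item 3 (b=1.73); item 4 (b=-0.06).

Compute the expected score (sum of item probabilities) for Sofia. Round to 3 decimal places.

P(θ) = 1 / (1 + exp(−(θ − b)))
P_1 = 1/(1+e^{-0.6000}) = 0.6457
P_2 = 1/(1+e^{-0.0600}) = 0.5150
P_3 = 1/(1+e^{2.7300}) = 0.0612
P_4 = 1/(1+e^{0.9400}) = 0.2809
E[score] = 0.6457 + 0.5150 + 0.0612 + 0.2809 = 1.5028

1.503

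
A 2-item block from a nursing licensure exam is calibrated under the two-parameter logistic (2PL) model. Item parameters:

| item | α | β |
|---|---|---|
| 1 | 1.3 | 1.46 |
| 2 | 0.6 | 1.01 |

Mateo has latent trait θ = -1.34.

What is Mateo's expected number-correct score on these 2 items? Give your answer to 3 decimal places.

0.222

P(θ) = 1 / (1 + exp(−α(θ − β)))
P_1 = 1/(1+e^{3.6400}) = 0.0256
P_2 = 1/(1+e^{1.4100}) = 0.1962
E[score] = 0.0256 + 0.1962 = 0.2218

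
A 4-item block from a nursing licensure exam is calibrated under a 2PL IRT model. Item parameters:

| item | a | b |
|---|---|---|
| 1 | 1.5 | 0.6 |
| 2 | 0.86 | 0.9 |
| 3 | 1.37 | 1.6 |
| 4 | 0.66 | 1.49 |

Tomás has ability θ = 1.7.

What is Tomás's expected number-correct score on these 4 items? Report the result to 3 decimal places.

P(θ) = 1 / (1 + exp(−a(θ − b)))
P_1 = 1/(1+e^{-1.6500}) = 0.8389
P_2 = 1/(1+e^{-0.6880}) = 0.6655
P_3 = 1/(1+e^{-0.1370}) = 0.5342
P_4 = 1/(1+e^{-0.1386}) = 0.5346
E[score] = 0.8389 + 0.6655 + 0.5342 + 0.5346 = 2.5732

2.573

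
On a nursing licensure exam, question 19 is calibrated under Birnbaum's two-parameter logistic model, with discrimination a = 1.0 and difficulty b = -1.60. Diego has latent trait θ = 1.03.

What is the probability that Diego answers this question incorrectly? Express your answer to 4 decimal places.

P(θ) = 1 / (1 + exp(−a(θ − b)))
Exponent: 1.0 × (1.03 − (-1.60)) = 2.6300
1/(1 + e^{-2.6300}) = 0.9328
P(incorrect) = 1 − 0.9328 = 0.0672

0.0672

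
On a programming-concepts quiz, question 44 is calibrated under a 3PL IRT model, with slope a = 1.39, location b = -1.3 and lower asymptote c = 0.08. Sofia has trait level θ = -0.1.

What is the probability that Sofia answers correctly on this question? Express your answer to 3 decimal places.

P(θ) = c + (1 − c) · 1 / (1 + exp(−a(θ − b)))
Exponent: 1.39 × (-0.1 − (-1.3)) = 1.6680
1/(1 + e^{-1.6680}) = 0.8413
P = 0.08 + 0.92 × 0.8413 = 0.8540

0.854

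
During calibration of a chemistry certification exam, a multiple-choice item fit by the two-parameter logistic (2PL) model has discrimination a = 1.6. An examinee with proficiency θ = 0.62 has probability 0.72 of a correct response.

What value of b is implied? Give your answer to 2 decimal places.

0.03

P(θ) = 1 / (1 + exp(−a(θ − b)))
logit(0.72) = ln(0.72/0.28) = 0.9445
b = θ − logit/(a) = 0.62 − 0.9445/1.6000 = 0.0297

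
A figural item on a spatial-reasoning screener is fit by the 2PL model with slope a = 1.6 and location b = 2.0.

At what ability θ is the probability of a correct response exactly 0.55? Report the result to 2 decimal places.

2.13

P(θ) = 1 / (1 + exp(−a(θ − b)))
logit = ln(0.5500/0.4500) = 0.2007
θ = b + logit/(a) = 2.0 + 0.2007/1.6000 = 2.1254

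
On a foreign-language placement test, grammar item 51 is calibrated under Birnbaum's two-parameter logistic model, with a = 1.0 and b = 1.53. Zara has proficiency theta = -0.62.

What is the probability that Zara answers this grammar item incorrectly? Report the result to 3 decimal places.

P(theta) = 1 / (1 + exp(−a(theta − b)))
Exponent: 1.0 × (-0.62 − 1.53) = -2.1500
1/(1 + e^{2.1500}) = 0.1043
P(incorrect) = 1 − 0.1043 = 0.8957

0.896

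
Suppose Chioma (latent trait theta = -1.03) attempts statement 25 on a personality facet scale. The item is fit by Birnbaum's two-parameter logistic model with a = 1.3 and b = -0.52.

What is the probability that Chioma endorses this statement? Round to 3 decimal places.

0.340

P(theta) = 1 / (1 + exp(−a(theta − b)))
Exponent: 1.3 × (-1.03 − (-0.52)) = -0.6630
1/(1 + e^{0.6630}) = 0.3401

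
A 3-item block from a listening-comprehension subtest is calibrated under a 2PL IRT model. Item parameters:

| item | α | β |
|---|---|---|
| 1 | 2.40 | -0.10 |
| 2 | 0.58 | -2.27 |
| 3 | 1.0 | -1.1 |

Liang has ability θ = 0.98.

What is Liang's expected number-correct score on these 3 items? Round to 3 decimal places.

2.687

P(θ) = 1 / (1 + exp(−α(θ − β)))
P_1 = 1/(1+e^{-2.5920}) = 0.9303
P_2 = 1/(1+e^{-1.8850}) = 0.8682
P_3 = 1/(1+e^{-2.0800}) = 0.8889
E[score] = 0.9303 + 0.8682 + 0.8889 = 2.6875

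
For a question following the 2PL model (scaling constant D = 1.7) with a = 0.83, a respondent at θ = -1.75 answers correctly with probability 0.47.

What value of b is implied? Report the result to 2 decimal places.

-1.66

P(θ) = 1 / (1 + exp(−D·a(θ − b)))
logit(0.47) = ln(0.47/0.53) = -0.1201
b = θ − logit/(1.7·a) = -1.75 − (-0.1201)/1.4110 = -1.6649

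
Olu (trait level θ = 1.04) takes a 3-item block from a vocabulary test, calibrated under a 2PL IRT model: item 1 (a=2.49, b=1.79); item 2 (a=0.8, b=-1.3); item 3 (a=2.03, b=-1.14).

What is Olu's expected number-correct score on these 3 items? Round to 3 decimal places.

1.989

P(θ) = 1 / (1 + exp(−a(θ − b)))
P_1 = 1/(1+e^{1.8675}) = 0.1338
P_2 = 1/(1+e^{-1.8720}) = 0.8667
P_3 = 1/(1+e^{-4.4254}) = 0.9882
E[score] = 0.1338 + 0.8667 + 0.9882 = 1.9887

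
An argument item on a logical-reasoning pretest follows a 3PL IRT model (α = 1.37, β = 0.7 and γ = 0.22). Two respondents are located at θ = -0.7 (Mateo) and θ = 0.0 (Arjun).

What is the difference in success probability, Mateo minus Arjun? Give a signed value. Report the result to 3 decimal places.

P(θ) = γ + (1 − γ) · 1 / (1 + exp(−α(θ − β)))
P(Mateo) = 0.3199  [exponent -1.9180]
P(Arjun) = 0.4361  [exponent -0.9590]
Difference = 0.3199 − 0.4361 = -0.1162

-0.116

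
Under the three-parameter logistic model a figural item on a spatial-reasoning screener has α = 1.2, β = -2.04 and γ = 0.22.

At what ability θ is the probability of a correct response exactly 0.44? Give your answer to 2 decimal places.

P(θ) = γ + (1 − γ) · 1 / (1 + exp(−α(θ − β)))
Remove guessing floor: (0.44 − 0.22)/(1 − 0.22) = 0.2821
logit = ln(0.2821/0.7179) = -0.9343
θ = β + logit/(α) = -2.04 + (-0.9343)/1.2000 = -2.8186

-2.82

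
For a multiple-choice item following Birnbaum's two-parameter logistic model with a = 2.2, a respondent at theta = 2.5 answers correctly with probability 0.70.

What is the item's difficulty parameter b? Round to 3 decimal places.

2.115

P(theta) = 1 / (1 + exp(−a(theta − b)))
logit(0.70) = ln(0.70/0.30) = 0.8473
b = theta − logit/(a) = 2.5 − 0.8473/2.2000 = 2.1149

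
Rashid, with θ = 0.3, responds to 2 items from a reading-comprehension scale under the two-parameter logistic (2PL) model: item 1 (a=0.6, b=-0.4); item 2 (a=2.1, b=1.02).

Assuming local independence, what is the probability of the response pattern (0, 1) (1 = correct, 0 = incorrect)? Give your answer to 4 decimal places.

P(θ) = 1 / (1 + exp(−a(θ − b)))
P_1 = 1/(1+e^{-0.4200}) = 0.6035
P_2 = 1/(1+e^{1.5120}) = 0.1806
L = (1−P_1) × P_2 = 0.3965 × 0.1806 = 0.07163

0.0716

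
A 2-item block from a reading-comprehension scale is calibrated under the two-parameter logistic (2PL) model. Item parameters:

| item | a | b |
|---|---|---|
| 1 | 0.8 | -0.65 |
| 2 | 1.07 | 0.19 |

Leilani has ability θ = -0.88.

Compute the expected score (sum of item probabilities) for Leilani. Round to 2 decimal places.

0.70

P(θ) = 1 / (1 + exp(−a(θ − b)))
P_1 = 1/(1+e^{0.1840}) = 0.4541
P_2 = 1/(1+e^{1.1449}) = 0.2414
E[score] = 0.4541 + 0.2414 = 0.6956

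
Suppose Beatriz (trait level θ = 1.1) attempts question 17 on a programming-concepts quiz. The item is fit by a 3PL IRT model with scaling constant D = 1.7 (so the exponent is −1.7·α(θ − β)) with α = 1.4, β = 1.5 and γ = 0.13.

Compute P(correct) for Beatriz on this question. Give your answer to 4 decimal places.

0.3723

P(θ) = γ + (1 − γ) · 1 / (1 + exp(−D·α(θ − β)))
Exponent: 1.7 × 1.4 × (1.1 − 1.5) = -0.9520
1/(1 + e^{0.9520}) = 0.2785
P = 0.13 + 0.87 × 0.2785 = 0.3723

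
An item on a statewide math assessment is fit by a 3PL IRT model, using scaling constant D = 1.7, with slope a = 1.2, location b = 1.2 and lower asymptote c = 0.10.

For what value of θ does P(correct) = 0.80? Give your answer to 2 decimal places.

P(θ) = c + (1 − c) · 1 / (1 + exp(−D·a(θ − b)))
Remove guessing floor: (0.80 − 0.10)/(1 − 0.10) = 0.7778
logit = ln(0.7778/0.2222) = 1.2528
θ = b + logit/(1.7·a) = 1.2 + 1.2528/2.0400 = 1.8141

1.81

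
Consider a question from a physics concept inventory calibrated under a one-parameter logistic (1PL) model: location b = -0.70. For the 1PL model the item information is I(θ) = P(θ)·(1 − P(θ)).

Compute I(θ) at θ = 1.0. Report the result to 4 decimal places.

P = 1/(1+e^{-1.7000}) = 0.8455
P(1−P) = 0.8455 × 0.1545 = 0.1306
I = P(1−P) = 0.13061

0.1306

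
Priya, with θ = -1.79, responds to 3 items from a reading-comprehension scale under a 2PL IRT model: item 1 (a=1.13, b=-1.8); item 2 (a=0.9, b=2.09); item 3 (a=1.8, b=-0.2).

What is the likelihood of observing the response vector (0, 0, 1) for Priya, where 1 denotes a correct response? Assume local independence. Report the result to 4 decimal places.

0.0261

P(θ) = 1 / (1 + exp(−a(θ − b)))
P_1 = 1/(1+e^{-0.0113}) = 0.5028
P_2 = 1/(1+e^{3.4920}) = 0.0295
P_3 = 1/(1+e^{2.8620}) = 0.0541
L = (1−P_1) × (1−P_2) × P_3 = 0.4972 × 0.9705 × 0.0541 = 0.02609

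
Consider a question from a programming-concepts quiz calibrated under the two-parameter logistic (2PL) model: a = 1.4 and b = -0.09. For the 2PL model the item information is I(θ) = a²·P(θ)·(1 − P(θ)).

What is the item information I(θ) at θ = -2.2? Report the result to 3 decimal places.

0.092

P = 1/(1+e^{2.9540}) = 0.0495
P(1−P) = 0.0495 × 0.9505 = 0.0471
I = a² × P(1−P) = 1.4² × 0.0471 = 0.09230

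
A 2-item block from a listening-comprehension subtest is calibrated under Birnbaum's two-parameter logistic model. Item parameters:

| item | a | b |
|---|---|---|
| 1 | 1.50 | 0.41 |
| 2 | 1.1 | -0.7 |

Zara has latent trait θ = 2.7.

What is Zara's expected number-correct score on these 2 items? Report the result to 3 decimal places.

1.946

P(θ) = 1 / (1 + exp(−a(θ − b)))
P_1 = 1/(1+e^{-3.4350}) = 0.9688
P_2 = 1/(1+e^{-3.7400}) = 0.9768
E[score] = 0.9688 + 0.9768 = 1.9456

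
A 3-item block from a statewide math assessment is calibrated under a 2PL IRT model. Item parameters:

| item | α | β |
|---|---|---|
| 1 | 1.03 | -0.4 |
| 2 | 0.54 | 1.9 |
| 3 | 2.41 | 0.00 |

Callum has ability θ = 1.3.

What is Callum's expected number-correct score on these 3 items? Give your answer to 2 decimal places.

P(θ) = 1 / (1 + exp(−α(θ − β)))
P_1 = 1/(1+e^{-1.7510}) = 0.8521
P_2 = 1/(1+e^{0.3240}) = 0.4197
P_3 = 1/(1+e^{-3.1330}) = 0.9582
E[score] = 0.8521 + 0.4197 + 0.9582 = 2.2300

2.23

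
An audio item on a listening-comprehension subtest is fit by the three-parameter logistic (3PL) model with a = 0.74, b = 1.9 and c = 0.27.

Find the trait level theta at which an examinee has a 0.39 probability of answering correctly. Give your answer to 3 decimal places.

-0.297

P(theta) = c + (1 − c) · 1 / (1 + exp(−a(theta − b)))
Remove guessing floor: (0.39 − 0.27)/(1 − 0.27) = 0.1644
logit = ln(0.1644/0.8356) = -1.6260
theta = b + logit/(a) = 1.9 + (-1.6260)/0.7400 = -0.2973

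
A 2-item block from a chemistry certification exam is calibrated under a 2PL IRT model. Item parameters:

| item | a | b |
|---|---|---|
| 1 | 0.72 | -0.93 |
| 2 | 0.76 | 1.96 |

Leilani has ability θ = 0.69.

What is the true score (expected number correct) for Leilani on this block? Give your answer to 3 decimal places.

1.038

P(θ) = 1 / (1 + exp(−a(θ − b)))
P_1 = 1/(1+e^{-1.1664}) = 0.7625
P_2 = 1/(1+e^{0.9652}) = 0.2758
E[score] = 0.7625 + 0.2758 = 1.0383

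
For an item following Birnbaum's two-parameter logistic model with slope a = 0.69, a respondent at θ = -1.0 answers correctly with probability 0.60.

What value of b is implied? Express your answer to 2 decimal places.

-1.59

P(θ) = 1 / (1 + exp(−a(θ − b)))
logit(0.60) = ln(0.60/0.40) = 0.4055
b = θ − logit/(a) = -1.0 − 0.4055/0.6900 = -1.5876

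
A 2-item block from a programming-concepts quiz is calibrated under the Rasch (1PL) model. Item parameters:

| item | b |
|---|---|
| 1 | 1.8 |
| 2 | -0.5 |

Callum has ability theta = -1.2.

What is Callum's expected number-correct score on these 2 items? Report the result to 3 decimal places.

P(theta) = 1 / (1 + exp(−(theta − b)))
P_1 = 1/(1+e^{3.0000}) = 0.0474
P_2 = 1/(1+e^{0.7000}) = 0.3318
E[score] = 0.0474 + 0.3318 = 0.3792

0.379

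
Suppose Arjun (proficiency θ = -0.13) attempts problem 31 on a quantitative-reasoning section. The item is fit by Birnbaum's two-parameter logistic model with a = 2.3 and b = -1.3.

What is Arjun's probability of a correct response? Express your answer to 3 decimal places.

0.936

P(θ) = 1 / (1 + exp(−a(θ − b)))
Exponent: 2.3 × (-0.13 − (-1.3)) = 2.6910
1/(1 + e^{-2.6910}) = 0.9365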